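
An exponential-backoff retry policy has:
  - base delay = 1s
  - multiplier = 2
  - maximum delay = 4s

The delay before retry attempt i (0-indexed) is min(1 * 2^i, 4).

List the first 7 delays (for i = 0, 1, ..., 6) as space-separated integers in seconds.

Computing each delay:
  i=0: min(1*2^0, 4) = 1
  i=1: min(1*2^1, 4) = 2
  i=2: min(1*2^2, 4) = 4
  i=3: min(1*2^3, 4) = 4
  i=4: min(1*2^4, 4) = 4
  i=5: min(1*2^5, 4) = 4
  i=6: min(1*2^6, 4) = 4

Answer: 1 2 4 4 4 4 4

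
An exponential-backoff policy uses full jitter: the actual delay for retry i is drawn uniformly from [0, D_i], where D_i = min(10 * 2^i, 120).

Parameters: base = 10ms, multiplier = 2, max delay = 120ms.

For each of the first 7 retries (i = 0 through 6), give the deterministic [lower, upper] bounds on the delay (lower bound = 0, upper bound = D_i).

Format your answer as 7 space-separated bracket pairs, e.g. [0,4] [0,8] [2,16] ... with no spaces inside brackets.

Answer: [0,10] [0,20] [0,40] [0,80] [0,120] [0,120] [0,120]

Derivation:
Computing bounds per retry:
  i=0: D_i=min(10*2^0,120)=10, bounds=[0,10]
  i=1: D_i=min(10*2^1,120)=20, bounds=[0,20]
  i=2: D_i=min(10*2^2,120)=40, bounds=[0,40]
  i=3: D_i=min(10*2^3,120)=80, bounds=[0,80]
  i=4: D_i=min(10*2^4,120)=120, bounds=[0,120]
  i=5: D_i=min(10*2^5,120)=120, bounds=[0,120]
  i=6: D_i=min(10*2^6,120)=120, bounds=[0,120]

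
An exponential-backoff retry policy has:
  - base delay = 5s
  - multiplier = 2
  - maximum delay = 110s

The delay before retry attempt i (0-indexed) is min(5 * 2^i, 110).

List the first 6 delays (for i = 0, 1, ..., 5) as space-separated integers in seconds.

Answer: 5 10 20 40 80 110

Derivation:
Computing each delay:
  i=0: min(5*2^0, 110) = 5
  i=1: min(5*2^1, 110) = 10
  i=2: min(5*2^2, 110) = 20
  i=3: min(5*2^3, 110) = 40
  i=4: min(5*2^4, 110) = 80
  i=5: min(5*2^5, 110) = 110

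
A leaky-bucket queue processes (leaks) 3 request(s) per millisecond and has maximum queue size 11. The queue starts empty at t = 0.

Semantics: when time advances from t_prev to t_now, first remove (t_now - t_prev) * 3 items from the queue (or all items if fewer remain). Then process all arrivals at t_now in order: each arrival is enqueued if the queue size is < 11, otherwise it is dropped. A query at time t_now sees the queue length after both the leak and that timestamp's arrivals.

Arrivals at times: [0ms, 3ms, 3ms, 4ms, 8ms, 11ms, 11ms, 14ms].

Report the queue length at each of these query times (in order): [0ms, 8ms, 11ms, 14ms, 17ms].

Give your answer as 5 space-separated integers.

Queue lengths at query times:
  query t=0ms: backlog = 1
  query t=8ms: backlog = 1
  query t=11ms: backlog = 2
  query t=14ms: backlog = 1
  query t=17ms: backlog = 0

Answer: 1 1 2 1 0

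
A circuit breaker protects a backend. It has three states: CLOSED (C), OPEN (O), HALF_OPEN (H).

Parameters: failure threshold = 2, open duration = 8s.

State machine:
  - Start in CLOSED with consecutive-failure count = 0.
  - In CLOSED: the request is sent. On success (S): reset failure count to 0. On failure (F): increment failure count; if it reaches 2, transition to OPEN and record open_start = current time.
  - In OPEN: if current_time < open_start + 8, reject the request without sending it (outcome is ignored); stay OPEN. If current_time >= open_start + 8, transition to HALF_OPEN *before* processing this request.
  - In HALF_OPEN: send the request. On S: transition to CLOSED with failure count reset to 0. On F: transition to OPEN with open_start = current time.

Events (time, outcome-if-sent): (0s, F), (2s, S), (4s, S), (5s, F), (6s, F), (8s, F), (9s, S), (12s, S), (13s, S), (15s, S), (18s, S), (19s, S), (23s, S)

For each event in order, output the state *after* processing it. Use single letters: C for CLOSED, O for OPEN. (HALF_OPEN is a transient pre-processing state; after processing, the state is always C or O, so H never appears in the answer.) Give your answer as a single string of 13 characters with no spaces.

Answer: CCCCOOOOOCCCC

Derivation:
State after each event:
  event#1 t=0s outcome=F: state=CLOSED
  event#2 t=2s outcome=S: state=CLOSED
  event#3 t=4s outcome=S: state=CLOSED
  event#4 t=5s outcome=F: state=CLOSED
  event#5 t=6s outcome=F: state=OPEN
  event#6 t=8s outcome=F: state=OPEN
  event#7 t=9s outcome=S: state=OPEN
  event#8 t=12s outcome=S: state=OPEN
  event#9 t=13s outcome=S: state=OPEN
  event#10 t=15s outcome=S: state=CLOSED
  event#11 t=18s outcome=S: state=CLOSED
  event#12 t=19s outcome=S: state=CLOSED
  event#13 t=23s outcome=S: state=CLOSED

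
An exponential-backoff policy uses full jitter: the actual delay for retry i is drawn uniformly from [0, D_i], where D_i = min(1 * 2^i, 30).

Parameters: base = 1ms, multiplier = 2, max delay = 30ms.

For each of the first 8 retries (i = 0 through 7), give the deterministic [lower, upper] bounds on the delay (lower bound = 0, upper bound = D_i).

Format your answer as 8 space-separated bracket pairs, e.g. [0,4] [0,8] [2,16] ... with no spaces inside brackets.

Computing bounds per retry:
  i=0: D_i=min(1*2^0,30)=1, bounds=[0,1]
  i=1: D_i=min(1*2^1,30)=2, bounds=[0,2]
  i=2: D_i=min(1*2^2,30)=4, bounds=[0,4]
  i=3: D_i=min(1*2^3,30)=8, bounds=[0,8]
  i=4: D_i=min(1*2^4,30)=16, bounds=[0,16]
  i=5: D_i=min(1*2^5,30)=30, bounds=[0,30]
  i=6: D_i=min(1*2^6,30)=30, bounds=[0,30]
  i=7: D_i=min(1*2^7,30)=30, bounds=[0,30]

Answer: [0,1] [0,2] [0,4] [0,8] [0,16] [0,30] [0,30] [0,30]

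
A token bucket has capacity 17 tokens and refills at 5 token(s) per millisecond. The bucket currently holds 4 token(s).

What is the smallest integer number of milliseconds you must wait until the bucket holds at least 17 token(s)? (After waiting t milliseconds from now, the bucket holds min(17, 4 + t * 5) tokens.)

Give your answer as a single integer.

Need 4 + t * 5 >= 17, so t >= 13/5.
Smallest integer t = ceil(13/5) = 3.

Answer: 3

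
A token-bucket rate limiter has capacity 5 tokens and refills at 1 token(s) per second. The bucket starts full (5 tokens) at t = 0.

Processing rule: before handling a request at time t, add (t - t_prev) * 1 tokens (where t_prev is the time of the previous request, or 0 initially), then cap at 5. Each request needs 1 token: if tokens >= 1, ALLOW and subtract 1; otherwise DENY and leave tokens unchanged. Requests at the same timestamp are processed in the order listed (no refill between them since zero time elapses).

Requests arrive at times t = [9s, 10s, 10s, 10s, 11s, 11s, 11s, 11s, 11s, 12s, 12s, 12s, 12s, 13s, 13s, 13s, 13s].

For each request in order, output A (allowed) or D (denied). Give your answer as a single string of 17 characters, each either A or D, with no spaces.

Simulating step by step:
  req#1 t=9s: ALLOW
  req#2 t=10s: ALLOW
  req#3 t=10s: ALLOW
  req#4 t=10s: ALLOW
  req#5 t=11s: ALLOW
  req#6 t=11s: ALLOW
  req#7 t=11s: ALLOW
  req#8 t=11s: DENY
  req#9 t=11s: DENY
  req#10 t=12s: ALLOW
  req#11 t=12s: DENY
  req#12 t=12s: DENY
  req#13 t=12s: DENY
  req#14 t=13s: ALLOW
  req#15 t=13s: DENY
  req#16 t=13s: DENY
  req#17 t=13s: DENY

Answer: AAAAAAADDADDDADDD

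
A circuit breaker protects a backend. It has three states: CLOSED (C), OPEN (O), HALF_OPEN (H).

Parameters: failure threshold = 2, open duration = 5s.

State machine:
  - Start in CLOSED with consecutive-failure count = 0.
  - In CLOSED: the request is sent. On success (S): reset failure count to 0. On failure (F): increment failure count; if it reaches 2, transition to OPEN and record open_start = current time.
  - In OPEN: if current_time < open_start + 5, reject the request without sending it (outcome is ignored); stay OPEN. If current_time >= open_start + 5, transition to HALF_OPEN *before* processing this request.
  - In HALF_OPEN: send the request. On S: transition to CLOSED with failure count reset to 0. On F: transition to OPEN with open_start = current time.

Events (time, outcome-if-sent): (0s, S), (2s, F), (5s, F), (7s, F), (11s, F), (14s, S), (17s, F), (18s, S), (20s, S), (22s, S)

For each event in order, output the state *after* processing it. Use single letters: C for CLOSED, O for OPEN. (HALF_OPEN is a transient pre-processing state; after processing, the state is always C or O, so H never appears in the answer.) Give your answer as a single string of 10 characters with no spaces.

State after each event:
  event#1 t=0s outcome=S: state=CLOSED
  event#2 t=2s outcome=F: state=CLOSED
  event#3 t=5s outcome=F: state=OPEN
  event#4 t=7s outcome=F: state=OPEN
  event#5 t=11s outcome=F: state=OPEN
  event#6 t=14s outcome=S: state=OPEN
  event#7 t=17s outcome=F: state=OPEN
  event#8 t=18s outcome=S: state=OPEN
  event#9 t=20s outcome=S: state=OPEN
  event#10 t=22s outcome=S: state=CLOSED

Answer: CCOOOOOOOC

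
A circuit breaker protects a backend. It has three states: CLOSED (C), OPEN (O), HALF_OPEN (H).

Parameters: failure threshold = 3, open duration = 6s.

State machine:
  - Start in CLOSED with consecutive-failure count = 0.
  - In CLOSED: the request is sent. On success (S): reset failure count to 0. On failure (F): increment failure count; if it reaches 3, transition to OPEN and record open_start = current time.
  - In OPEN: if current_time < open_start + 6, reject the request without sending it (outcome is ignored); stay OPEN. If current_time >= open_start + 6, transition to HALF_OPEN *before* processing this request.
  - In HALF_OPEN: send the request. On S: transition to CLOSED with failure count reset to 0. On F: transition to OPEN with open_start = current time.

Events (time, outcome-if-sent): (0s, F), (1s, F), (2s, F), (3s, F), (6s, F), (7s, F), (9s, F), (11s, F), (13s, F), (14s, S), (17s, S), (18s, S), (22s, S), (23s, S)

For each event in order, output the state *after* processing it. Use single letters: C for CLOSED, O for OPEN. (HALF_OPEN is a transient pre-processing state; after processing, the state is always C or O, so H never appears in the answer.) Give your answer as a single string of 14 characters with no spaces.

Answer: CCOOOOOOOOCCCC

Derivation:
State after each event:
  event#1 t=0s outcome=F: state=CLOSED
  event#2 t=1s outcome=F: state=CLOSED
  event#3 t=2s outcome=F: state=OPEN
  event#4 t=3s outcome=F: state=OPEN
  event#5 t=6s outcome=F: state=OPEN
  event#6 t=7s outcome=F: state=OPEN
  event#7 t=9s outcome=F: state=OPEN
  event#8 t=11s outcome=F: state=OPEN
  event#9 t=13s outcome=F: state=OPEN
  event#10 t=14s outcome=S: state=OPEN
  event#11 t=17s outcome=S: state=CLOSED
  event#12 t=18s outcome=S: state=CLOSED
  event#13 t=22s outcome=S: state=CLOSED
  event#14 t=23s outcome=S: state=CLOSED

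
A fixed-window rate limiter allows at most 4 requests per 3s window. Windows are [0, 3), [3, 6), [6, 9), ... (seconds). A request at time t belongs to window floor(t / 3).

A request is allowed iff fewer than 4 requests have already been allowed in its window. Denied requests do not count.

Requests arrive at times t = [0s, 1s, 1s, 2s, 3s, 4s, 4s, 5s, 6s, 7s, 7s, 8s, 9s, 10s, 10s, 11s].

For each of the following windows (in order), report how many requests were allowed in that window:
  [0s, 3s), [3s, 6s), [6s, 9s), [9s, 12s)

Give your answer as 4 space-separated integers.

Answer: 4 4 4 4

Derivation:
Processing requests:
  req#1 t=0s (window 0): ALLOW
  req#2 t=1s (window 0): ALLOW
  req#3 t=1s (window 0): ALLOW
  req#4 t=2s (window 0): ALLOW
  req#5 t=3s (window 1): ALLOW
  req#6 t=4s (window 1): ALLOW
  req#7 t=4s (window 1): ALLOW
  req#8 t=5s (window 1): ALLOW
  req#9 t=6s (window 2): ALLOW
  req#10 t=7s (window 2): ALLOW
  req#11 t=7s (window 2): ALLOW
  req#12 t=8s (window 2): ALLOW
  req#13 t=9s (window 3): ALLOW
  req#14 t=10s (window 3): ALLOW
  req#15 t=10s (window 3): ALLOW
  req#16 t=11s (window 3): ALLOW

Allowed counts by window: 4 4 4 4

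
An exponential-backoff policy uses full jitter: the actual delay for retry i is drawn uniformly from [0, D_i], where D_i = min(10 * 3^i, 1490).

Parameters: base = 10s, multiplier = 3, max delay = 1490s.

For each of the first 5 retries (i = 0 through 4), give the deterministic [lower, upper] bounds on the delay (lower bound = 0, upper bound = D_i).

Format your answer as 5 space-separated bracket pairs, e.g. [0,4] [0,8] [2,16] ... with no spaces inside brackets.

Computing bounds per retry:
  i=0: D_i=min(10*3^0,1490)=10, bounds=[0,10]
  i=1: D_i=min(10*3^1,1490)=30, bounds=[0,30]
  i=2: D_i=min(10*3^2,1490)=90, bounds=[0,90]
  i=3: D_i=min(10*3^3,1490)=270, bounds=[0,270]
  i=4: D_i=min(10*3^4,1490)=810, bounds=[0,810]

Answer: [0,10] [0,30] [0,90] [0,270] [0,810]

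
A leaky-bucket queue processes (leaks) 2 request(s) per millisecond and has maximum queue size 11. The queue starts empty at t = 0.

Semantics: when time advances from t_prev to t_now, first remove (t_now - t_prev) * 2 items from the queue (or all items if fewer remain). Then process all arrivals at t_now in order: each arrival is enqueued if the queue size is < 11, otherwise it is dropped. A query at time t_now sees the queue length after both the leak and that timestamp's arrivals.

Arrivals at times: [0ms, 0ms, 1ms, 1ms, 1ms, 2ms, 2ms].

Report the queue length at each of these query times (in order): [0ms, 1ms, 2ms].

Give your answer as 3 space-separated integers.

Answer: 2 3 3

Derivation:
Queue lengths at query times:
  query t=0ms: backlog = 2
  query t=1ms: backlog = 3
  query t=2ms: backlog = 3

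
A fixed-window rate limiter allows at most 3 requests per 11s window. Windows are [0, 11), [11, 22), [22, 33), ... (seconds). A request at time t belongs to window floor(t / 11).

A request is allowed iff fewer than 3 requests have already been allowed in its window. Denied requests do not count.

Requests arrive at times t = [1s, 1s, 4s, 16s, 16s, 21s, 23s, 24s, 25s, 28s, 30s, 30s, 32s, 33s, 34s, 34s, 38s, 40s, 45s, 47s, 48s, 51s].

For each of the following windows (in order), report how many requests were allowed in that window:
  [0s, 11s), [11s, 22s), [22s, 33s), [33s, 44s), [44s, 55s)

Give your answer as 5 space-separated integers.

Answer: 3 3 3 3 3

Derivation:
Processing requests:
  req#1 t=1s (window 0): ALLOW
  req#2 t=1s (window 0): ALLOW
  req#3 t=4s (window 0): ALLOW
  req#4 t=16s (window 1): ALLOW
  req#5 t=16s (window 1): ALLOW
  req#6 t=21s (window 1): ALLOW
  req#7 t=23s (window 2): ALLOW
  req#8 t=24s (window 2): ALLOW
  req#9 t=25s (window 2): ALLOW
  req#10 t=28s (window 2): DENY
  req#11 t=30s (window 2): DENY
  req#12 t=30s (window 2): DENY
  req#13 t=32s (window 2): DENY
  req#14 t=33s (window 3): ALLOW
  req#15 t=34s (window 3): ALLOW
  req#16 t=34s (window 3): ALLOW
  req#17 t=38s (window 3): DENY
  req#18 t=40s (window 3): DENY
  req#19 t=45s (window 4): ALLOW
  req#20 t=47s (window 4): ALLOW
  req#21 t=48s (window 4): ALLOW
  req#22 t=51s (window 4): DENY

Allowed counts by window: 3 3 3 3 3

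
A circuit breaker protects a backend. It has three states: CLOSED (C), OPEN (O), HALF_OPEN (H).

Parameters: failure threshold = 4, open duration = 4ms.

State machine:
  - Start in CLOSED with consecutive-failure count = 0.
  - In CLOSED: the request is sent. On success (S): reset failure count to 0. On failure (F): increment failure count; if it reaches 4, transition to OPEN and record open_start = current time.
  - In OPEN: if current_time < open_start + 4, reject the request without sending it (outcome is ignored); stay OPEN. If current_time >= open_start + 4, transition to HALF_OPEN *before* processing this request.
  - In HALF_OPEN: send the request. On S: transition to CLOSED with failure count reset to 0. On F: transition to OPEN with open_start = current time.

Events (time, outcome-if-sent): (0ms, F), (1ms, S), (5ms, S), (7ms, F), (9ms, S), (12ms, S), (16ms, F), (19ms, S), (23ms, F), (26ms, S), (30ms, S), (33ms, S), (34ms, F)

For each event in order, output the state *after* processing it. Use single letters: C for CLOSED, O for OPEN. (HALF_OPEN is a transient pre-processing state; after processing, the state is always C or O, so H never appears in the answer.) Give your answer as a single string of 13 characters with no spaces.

Answer: CCCCCCCCCCCCC

Derivation:
State after each event:
  event#1 t=0ms outcome=F: state=CLOSED
  event#2 t=1ms outcome=S: state=CLOSED
  event#3 t=5ms outcome=S: state=CLOSED
  event#4 t=7ms outcome=F: state=CLOSED
  event#5 t=9ms outcome=S: state=CLOSED
  event#6 t=12ms outcome=S: state=CLOSED
  event#7 t=16ms outcome=F: state=CLOSED
  event#8 t=19ms outcome=S: state=CLOSED
  event#9 t=23ms outcome=F: state=CLOSED
  event#10 t=26ms outcome=S: state=CLOSED
  event#11 t=30ms outcome=S: state=CLOSED
  event#12 t=33ms outcome=S: state=CLOSED
  event#13 t=34ms outcome=F: state=CLOSED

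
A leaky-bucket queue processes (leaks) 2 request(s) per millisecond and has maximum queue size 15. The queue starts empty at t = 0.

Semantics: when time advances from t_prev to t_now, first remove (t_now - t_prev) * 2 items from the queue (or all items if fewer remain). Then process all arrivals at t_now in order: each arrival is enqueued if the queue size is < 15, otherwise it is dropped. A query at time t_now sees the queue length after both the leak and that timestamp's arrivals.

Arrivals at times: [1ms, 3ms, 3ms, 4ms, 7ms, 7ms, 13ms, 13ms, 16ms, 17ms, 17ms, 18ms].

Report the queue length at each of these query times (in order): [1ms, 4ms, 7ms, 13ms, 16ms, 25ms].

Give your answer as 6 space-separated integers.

Answer: 1 1 2 2 1 0

Derivation:
Queue lengths at query times:
  query t=1ms: backlog = 1
  query t=4ms: backlog = 1
  query t=7ms: backlog = 2
  query t=13ms: backlog = 2
  query t=16ms: backlog = 1
  query t=25ms: backlog = 0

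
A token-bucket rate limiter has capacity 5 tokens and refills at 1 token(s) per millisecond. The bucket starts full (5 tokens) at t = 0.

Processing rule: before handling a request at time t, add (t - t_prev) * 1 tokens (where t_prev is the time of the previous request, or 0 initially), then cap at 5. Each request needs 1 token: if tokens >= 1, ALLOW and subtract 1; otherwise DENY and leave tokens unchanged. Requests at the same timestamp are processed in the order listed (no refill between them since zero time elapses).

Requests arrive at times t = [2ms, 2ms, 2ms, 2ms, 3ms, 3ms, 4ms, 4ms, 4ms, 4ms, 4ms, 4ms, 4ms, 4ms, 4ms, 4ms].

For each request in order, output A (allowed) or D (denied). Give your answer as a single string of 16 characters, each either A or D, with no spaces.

Simulating step by step:
  req#1 t=2ms: ALLOW
  req#2 t=2ms: ALLOW
  req#3 t=2ms: ALLOW
  req#4 t=2ms: ALLOW
  req#5 t=3ms: ALLOW
  req#6 t=3ms: ALLOW
  req#7 t=4ms: ALLOW
  req#8 t=4ms: DENY
  req#9 t=4ms: DENY
  req#10 t=4ms: DENY
  req#11 t=4ms: DENY
  req#12 t=4ms: DENY
  req#13 t=4ms: DENY
  req#14 t=4ms: DENY
  req#15 t=4ms: DENY
  req#16 t=4ms: DENY

Answer: AAAAAAADDDDDDDDD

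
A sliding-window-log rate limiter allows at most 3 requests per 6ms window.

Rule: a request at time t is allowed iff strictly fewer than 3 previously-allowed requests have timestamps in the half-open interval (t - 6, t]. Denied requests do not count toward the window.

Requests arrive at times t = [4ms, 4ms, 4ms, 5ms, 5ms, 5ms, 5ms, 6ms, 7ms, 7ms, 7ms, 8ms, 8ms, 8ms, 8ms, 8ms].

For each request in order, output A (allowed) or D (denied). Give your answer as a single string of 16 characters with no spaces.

Answer: AAADDDDDDDDDDDDD

Derivation:
Tracking allowed requests in the window:
  req#1 t=4ms: ALLOW
  req#2 t=4ms: ALLOW
  req#3 t=4ms: ALLOW
  req#4 t=5ms: DENY
  req#5 t=5ms: DENY
  req#6 t=5ms: DENY
  req#7 t=5ms: DENY
  req#8 t=6ms: DENY
  req#9 t=7ms: DENY
  req#10 t=7ms: DENY
  req#11 t=7ms: DENY
  req#12 t=8ms: DENY
  req#13 t=8ms: DENY
  req#14 t=8ms: DENY
  req#15 t=8ms: DENY
  req#16 t=8ms: DENY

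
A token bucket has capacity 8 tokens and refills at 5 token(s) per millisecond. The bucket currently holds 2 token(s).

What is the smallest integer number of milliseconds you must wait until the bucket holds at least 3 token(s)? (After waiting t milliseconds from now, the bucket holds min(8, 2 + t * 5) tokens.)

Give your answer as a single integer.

Answer: 1

Derivation:
Need 2 + t * 5 >= 3, so t >= 1/5.
Smallest integer t = ceil(1/5) = 1.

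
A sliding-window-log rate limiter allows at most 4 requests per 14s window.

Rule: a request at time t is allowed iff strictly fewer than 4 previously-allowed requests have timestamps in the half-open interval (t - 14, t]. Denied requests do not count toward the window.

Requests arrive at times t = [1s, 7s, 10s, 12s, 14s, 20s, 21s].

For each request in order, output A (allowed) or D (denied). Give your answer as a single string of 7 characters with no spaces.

Answer: AAAADAA

Derivation:
Tracking allowed requests in the window:
  req#1 t=1s: ALLOW
  req#2 t=7s: ALLOW
  req#3 t=10s: ALLOW
  req#4 t=12s: ALLOW
  req#5 t=14s: DENY
  req#6 t=20s: ALLOW
  req#7 t=21s: ALLOW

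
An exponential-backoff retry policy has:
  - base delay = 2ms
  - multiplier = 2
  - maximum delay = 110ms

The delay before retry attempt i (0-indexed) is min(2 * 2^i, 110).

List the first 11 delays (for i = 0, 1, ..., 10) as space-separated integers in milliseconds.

Answer: 2 4 8 16 32 64 110 110 110 110 110

Derivation:
Computing each delay:
  i=0: min(2*2^0, 110) = 2
  i=1: min(2*2^1, 110) = 4
  i=2: min(2*2^2, 110) = 8
  i=3: min(2*2^3, 110) = 16
  i=4: min(2*2^4, 110) = 32
  i=5: min(2*2^5, 110) = 64
  i=6: min(2*2^6, 110) = 110
  i=7: min(2*2^7, 110) = 110
  i=8: min(2*2^8, 110) = 110
  i=9: min(2*2^9, 110) = 110
  i=10: min(2*2^10, 110) = 110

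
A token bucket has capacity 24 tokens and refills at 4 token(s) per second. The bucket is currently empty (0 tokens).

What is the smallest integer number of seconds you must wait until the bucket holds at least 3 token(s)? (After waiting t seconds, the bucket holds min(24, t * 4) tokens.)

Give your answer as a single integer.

Answer: 1

Derivation:
Need t * 4 >= 3, so t >= 3/4.
Smallest integer t = ceil(3/4) = 1.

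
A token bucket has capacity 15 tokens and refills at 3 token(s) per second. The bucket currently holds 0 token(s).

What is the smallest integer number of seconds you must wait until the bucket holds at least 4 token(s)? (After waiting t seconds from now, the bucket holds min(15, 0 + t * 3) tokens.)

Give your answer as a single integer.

Need 0 + t * 3 >= 4, so t >= 4/3.
Smallest integer t = ceil(4/3) = 2.

Answer: 2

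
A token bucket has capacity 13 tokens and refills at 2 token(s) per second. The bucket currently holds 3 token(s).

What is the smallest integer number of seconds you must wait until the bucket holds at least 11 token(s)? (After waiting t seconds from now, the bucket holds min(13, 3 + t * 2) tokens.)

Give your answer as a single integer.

Answer: 4

Derivation:
Need 3 + t * 2 >= 11, so t >= 8/2.
Smallest integer t = ceil(8/2) = 4.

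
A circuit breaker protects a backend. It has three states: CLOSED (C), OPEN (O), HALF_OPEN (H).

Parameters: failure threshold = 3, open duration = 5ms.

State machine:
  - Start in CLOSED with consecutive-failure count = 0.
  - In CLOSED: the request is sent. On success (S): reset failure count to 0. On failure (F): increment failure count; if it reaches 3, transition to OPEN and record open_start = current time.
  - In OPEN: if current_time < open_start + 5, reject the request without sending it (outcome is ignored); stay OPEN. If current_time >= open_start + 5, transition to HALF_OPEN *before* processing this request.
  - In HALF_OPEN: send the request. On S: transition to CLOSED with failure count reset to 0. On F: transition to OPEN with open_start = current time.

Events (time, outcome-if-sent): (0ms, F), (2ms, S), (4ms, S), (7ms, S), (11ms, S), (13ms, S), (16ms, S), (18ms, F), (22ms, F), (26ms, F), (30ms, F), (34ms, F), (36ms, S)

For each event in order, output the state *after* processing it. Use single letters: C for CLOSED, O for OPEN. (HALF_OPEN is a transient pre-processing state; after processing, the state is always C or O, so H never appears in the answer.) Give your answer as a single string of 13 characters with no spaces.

State after each event:
  event#1 t=0ms outcome=F: state=CLOSED
  event#2 t=2ms outcome=S: state=CLOSED
  event#3 t=4ms outcome=S: state=CLOSED
  event#4 t=7ms outcome=S: state=CLOSED
  event#5 t=11ms outcome=S: state=CLOSED
  event#6 t=13ms outcome=S: state=CLOSED
  event#7 t=16ms outcome=S: state=CLOSED
  event#8 t=18ms outcome=F: state=CLOSED
  event#9 t=22ms outcome=F: state=CLOSED
  event#10 t=26ms outcome=F: state=OPEN
  event#11 t=30ms outcome=F: state=OPEN
  event#12 t=34ms outcome=F: state=OPEN
  event#13 t=36ms outcome=S: state=OPEN

Answer: CCCCCCCCCOOOO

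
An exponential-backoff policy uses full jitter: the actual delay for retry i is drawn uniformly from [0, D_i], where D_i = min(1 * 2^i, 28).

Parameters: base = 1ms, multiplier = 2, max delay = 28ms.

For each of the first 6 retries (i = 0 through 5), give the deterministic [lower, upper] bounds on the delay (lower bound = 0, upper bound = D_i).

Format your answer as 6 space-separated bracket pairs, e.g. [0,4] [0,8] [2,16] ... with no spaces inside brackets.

Answer: [0,1] [0,2] [0,4] [0,8] [0,16] [0,28]

Derivation:
Computing bounds per retry:
  i=0: D_i=min(1*2^0,28)=1, bounds=[0,1]
  i=1: D_i=min(1*2^1,28)=2, bounds=[0,2]
  i=2: D_i=min(1*2^2,28)=4, bounds=[0,4]
  i=3: D_i=min(1*2^3,28)=8, bounds=[0,8]
  i=4: D_i=min(1*2^4,28)=16, bounds=[0,16]
  i=5: D_i=min(1*2^5,28)=28, bounds=[0,28]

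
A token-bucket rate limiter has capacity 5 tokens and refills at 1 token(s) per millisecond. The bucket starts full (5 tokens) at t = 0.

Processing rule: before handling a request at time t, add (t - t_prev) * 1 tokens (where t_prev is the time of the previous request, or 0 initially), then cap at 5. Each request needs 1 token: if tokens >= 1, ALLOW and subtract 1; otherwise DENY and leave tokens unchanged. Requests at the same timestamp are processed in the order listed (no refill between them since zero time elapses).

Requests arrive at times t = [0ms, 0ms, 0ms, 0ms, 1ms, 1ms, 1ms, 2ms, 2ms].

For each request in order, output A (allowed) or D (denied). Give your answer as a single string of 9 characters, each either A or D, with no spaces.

Simulating step by step:
  req#1 t=0ms: ALLOW
  req#2 t=0ms: ALLOW
  req#3 t=0ms: ALLOW
  req#4 t=0ms: ALLOW
  req#5 t=1ms: ALLOW
  req#6 t=1ms: ALLOW
  req#7 t=1ms: DENY
  req#8 t=2ms: ALLOW
  req#9 t=2ms: DENY

Answer: AAAAAADAD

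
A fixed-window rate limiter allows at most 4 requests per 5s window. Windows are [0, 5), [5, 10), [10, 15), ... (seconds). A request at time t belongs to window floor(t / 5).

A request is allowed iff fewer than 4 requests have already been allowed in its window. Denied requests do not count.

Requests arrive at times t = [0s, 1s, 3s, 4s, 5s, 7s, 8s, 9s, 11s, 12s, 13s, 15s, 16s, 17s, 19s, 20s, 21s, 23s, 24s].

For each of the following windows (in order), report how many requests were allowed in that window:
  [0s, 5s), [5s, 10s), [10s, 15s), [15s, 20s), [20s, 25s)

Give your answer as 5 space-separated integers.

Processing requests:
  req#1 t=0s (window 0): ALLOW
  req#2 t=1s (window 0): ALLOW
  req#3 t=3s (window 0): ALLOW
  req#4 t=4s (window 0): ALLOW
  req#5 t=5s (window 1): ALLOW
  req#6 t=7s (window 1): ALLOW
  req#7 t=8s (window 1): ALLOW
  req#8 t=9s (window 1): ALLOW
  req#9 t=11s (window 2): ALLOW
  req#10 t=12s (window 2): ALLOW
  req#11 t=13s (window 2): ALLOW
  req#12 t=15s (window 3): ALLOW
  req#13 t=16s (window 3): ALLOW
  req#14 t=17s (window 3): ALLOW
  req#15 t=19s (window 3): ALLOW
  req#16 t=20s (window 4): ALLOW
  req#17 t=21s (window 4): ALLOW
  req#18 t=23s (window 4): ALLOW
  req#19 t=24s (window 4): ALLOW

Allowed counts by window: 4 4 3 4 4

Answer: 4 4 3 4 4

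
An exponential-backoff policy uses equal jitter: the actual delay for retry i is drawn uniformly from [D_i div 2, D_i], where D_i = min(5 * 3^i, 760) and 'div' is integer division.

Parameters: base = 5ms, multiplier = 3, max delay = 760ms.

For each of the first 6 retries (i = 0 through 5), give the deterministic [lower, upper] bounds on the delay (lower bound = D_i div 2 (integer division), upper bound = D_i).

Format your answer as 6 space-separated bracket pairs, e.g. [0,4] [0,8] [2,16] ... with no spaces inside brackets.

Computing bounds per retry:
  i=0: D_i=min(5*3^0,760)=5, bounds=[2,5]
  i=1: D_i=min(5*3^1,760)=15, bounds=[7,15]
  i=2: D_i=min(5*3^2,760)=45, bounds=[22,45]
  i=3: D_i=min(5*3^3,760)=135, bounds=[67,135]
  i=4: D_i=min(5*3^4,760)=405, bounds=[202,405]
  i=5: D_i=min(5*3^5,760)=760, bounds=[380,760]

Answer: [2,5] [7,15] [22,45] [67,135] [202,405] [380,760]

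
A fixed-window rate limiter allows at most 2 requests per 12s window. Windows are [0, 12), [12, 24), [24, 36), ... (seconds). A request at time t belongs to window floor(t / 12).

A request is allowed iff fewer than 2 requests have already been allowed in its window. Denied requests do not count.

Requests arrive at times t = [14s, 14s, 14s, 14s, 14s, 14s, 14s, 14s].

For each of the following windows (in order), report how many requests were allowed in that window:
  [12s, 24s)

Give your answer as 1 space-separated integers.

Processing requests:
  req#1 t=14s (window 1): ALLOW
  req#2 t=14s (window 1): ALLOW
  req#3 t=14s (window 1): DENY
  req#4 t=14s (window 1): DENY
  req#5 t=14s (window 1): DENY
  req#6 t=14s (window 1): DENY
  req#7 t=14s (window 1): DENY
  req#8 t=14s (window 1): DENY

Allowed counts by window: 2

Answer: 2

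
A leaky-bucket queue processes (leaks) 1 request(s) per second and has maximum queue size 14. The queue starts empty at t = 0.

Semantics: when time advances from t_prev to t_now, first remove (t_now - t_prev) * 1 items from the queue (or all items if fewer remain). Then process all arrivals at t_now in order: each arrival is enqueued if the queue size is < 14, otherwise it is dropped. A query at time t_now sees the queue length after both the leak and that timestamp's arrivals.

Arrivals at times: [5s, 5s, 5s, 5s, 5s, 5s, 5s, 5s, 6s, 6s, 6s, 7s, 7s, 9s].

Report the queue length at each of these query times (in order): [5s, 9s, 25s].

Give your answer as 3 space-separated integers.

Answer: 8 10 0

Derivation:
Queue lengths at query times:
  query t=5s: backlog = 8
  query t=9s: backlog = 10
  query t=25s: backlog = 0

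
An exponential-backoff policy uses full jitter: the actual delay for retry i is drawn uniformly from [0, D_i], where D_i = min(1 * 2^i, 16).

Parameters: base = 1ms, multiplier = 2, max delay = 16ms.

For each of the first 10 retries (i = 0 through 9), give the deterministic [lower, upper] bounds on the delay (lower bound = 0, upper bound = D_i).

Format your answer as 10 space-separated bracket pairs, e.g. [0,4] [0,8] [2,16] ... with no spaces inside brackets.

Answer: [0,1] [0,2] [0,4] [0,8] [0,16] [0,16] [0,16] [0,16] [0,16] [0,16]

Derivation:
Computing bounds per retry:
  i=0: D_i=min(1*2^0,16)=1, bounds=[0,1]
  i=1: D_i=min(1*2^1,16)=2, bounds=[0,2]
  i=2: D_i=min(1*2^2,16)=4, bounds=[0,4]
  i=3: D_i=min(1*2^3,16)=8, bounds=[0,8]
  i=4: D_i=min(1*2^4,16)=16, bounds=[0,16]
  i=5: D_i=min(1*2^5,16)=16, bounds=[0,16]
  i=6: D_i=min(1*2^6,16)=16, bounds=[0,16]
  i=7: D_i=min(1*2^7,16)=16, bounds=[0,16]
  i=8: D_i=min(1*2^8,16)=16, bounds=[0,16]
  i=9: D_i=min(1*2^9,16)=16, bounds=[0,16]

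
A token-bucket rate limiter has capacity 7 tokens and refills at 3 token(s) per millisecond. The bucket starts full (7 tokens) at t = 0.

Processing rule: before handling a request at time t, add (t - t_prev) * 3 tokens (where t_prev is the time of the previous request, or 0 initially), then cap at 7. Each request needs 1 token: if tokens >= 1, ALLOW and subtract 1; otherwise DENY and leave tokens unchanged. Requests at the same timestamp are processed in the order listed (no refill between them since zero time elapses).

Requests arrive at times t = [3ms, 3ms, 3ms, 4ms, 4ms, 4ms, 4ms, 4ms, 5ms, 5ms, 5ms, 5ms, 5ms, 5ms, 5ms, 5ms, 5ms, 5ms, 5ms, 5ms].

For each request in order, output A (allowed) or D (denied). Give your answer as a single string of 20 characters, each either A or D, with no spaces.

Simulating step by step:
  req#1 t=3ms: ALLOW
  req#2 t=3ms: ALLOW
  req#3 t=3ms: ALLOW
  req#4 t=4ms: ALLOW
  req#5 t=4ms: ALLOW
  req#6 t=4ms: ALLOW
  req#7 t=4ms: ALLOW
  req#8 t=4ms: ALLOW
  req#9 t=5ms: ALLOW
  req#10 t=5ms: ALLOW
  req#11 t=5ms: ALLOW
  req#12 t=5ms: ALLOW
  req#13 t=5ms: ALLOW
  req#14 t=5ms: DENY
  req#15 t=5ms: DENY
  req#16 t=5ms: DENY
  req#17 t=5ms: DENY
  req#18 t=5ms: DENY
  req#19 t=5ms: DENY
  req#20 t=5ms: DENY

Answer: AAAAAAAAAAAAADDDDDDD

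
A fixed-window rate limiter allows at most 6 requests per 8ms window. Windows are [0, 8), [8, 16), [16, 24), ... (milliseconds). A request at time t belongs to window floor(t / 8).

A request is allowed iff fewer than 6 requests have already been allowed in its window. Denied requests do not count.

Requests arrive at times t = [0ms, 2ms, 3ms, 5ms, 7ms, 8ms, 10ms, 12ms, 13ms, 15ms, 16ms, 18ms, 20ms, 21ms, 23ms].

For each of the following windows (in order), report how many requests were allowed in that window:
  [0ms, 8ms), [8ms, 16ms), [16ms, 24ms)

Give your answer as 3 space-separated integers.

Processing requests:
  req#1 t=0ms (window 0): ALLOW
  req#2 t=2ms (window 0): ALLOW
  req#3 t=3ms (window 0): ALLOW
  req#4 t=5ms (window 0): ALLOW
  req#5 t=7ms (window 0): ALLOW
  req#6 t=8ms (window 1): ALLOW
  req#7 t=10ms (window 1): ALLOW
  req#8 t=12ms (window 1): ALLOW
  req#9 t=13ms (window 1): ALLOW
  req#10 t=15ms (window 1): ALLOW
  req#11 t=16ms (window 2): ALLOW
  req#12 t=18ms (window 2): ALLOW
  req#13 t=20ms (window 2): ALLOW
  req#14 t=21ms (window 2): ALLOW
  req#15 t=23ms (window 2): ALLOW

Allowed counts by window: 5 5 5

Answer: 5 5 5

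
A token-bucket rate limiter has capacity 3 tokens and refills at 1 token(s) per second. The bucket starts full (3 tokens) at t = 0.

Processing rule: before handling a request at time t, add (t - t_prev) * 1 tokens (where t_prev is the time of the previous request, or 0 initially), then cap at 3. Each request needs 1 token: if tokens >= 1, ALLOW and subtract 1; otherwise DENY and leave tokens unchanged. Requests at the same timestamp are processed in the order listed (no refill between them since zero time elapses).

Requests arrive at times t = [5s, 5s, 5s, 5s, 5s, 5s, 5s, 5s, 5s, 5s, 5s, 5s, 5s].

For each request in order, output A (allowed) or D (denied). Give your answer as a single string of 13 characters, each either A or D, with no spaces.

Simulating step by step:
  req#1 t=5s: ALLOW
  req#2 t=5s: ALLOW
  req#3 t=5s: ALLOW
  req#4 t=5s: DENY
  req#5 t=5s: DENY
  req#6 t=5s: DENY
  req#7 t=5s: DENY
  req#8 t=5s: DENY
  req#9 t=5s: DENY
  req#10 t=5s: DENY
  req#11 t=5s: DENY
  req#12 t=5s: DENY
  req#13 t=5s: DENY

Answer: AAADDDDDDDDDD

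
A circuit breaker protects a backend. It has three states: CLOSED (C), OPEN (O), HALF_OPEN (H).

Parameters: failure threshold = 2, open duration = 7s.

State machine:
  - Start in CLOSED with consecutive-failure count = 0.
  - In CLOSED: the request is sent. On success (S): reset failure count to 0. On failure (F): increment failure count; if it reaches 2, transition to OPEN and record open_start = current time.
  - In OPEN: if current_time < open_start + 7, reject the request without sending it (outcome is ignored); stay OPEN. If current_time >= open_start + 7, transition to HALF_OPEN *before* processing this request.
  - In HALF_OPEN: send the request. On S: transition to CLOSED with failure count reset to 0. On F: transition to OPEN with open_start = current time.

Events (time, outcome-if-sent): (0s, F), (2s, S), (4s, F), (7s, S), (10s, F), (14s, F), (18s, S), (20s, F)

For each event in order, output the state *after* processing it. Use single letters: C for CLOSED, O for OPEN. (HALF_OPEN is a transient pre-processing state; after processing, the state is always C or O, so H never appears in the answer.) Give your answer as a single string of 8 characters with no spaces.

Answer: CCCCCOOO

Derivation:
State after each event:
  event#1 t=0s outcome=F: state=CLOSED
  event#2 t=2s outcome=S: state=CLOSED
  event#3 t=4s outcome=F: state=CLOSED
  event#4 t=7s outcome=S: state=CLOSED
  event#5 t=10s outcome=F: state=CLOSED
  event#6 t=14s outcome=F: state=OPEN
  event#7 t=18s outcome=S: state=OPEN
  event#8 t=20s outcome=F: state=OPEN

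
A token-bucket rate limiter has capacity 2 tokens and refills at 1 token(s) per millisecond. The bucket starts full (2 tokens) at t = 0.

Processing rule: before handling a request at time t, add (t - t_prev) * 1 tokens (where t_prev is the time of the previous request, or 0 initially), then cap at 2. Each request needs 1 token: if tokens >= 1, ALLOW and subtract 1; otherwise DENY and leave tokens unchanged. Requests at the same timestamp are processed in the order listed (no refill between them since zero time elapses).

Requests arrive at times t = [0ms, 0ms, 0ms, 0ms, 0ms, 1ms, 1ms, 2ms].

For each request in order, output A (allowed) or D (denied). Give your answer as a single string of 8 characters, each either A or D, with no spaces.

Answer: AADDDADA

Derivation:
Simulating step by step:
  req#1 t=0ms: ALLOW
  req#2 t=0ms: ALLOW
  req#3 t=0ms: DENY
  req#4 t=0ms: DENY
  req#5 t=0ms: DENY
  req#6 t=1ms: ALLOW
  req#7 t=1ms: DENY
  req#8 t=2ms: ALLOW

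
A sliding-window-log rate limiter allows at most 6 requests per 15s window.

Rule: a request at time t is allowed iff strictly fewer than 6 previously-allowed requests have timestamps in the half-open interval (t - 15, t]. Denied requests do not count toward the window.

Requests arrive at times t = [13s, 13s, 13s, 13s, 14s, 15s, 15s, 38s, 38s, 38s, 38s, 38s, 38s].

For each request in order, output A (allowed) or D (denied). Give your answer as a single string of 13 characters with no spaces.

Answer: AAAAAADAAAAAA

Derivation:
Tracking allowed requests in the window:
  req#1 t=13s: ALLOW
  req#2 t=13s: ALLOW
  req#3 t=13s: ALLOW
  req#4 t=13s: ALLOW
  req#5 t=14s: ALLOW
  req#6 t=15s: ALLOW
  req#7 t=15s: DENY
  req#8 t=38s: ALLOW
  req#9 t=38s: ALLOW
  req#10 t=38s: ALLOW
  req#11 t=38s: ALLOW
  req#12 t=38s: ALLOW
  req#13 t=38s: ALLOW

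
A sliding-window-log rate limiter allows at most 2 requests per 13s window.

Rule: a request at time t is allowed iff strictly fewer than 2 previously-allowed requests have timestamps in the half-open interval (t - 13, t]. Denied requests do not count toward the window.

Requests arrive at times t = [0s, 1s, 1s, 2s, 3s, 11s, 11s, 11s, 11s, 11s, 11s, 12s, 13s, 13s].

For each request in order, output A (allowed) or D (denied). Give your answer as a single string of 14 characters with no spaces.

Answer: AADDDDDDDDDDAD

Derivation:
Tracking allowed requests in the window:
  req#1 t=0s: ALLOW
  req#2 t=1s: ALLOW
  req#3 t=1s: DENY
  req#4 t=2s: DENY
  req#5 t=3s: DENY
  req#6 t=11s: DENY
  req#7 t=11s: DENY
  req#8 t=11s: DENY
  req#9 t=11s: DENY
  req#10 t=11s: DENY
  req#11 t=11s: DENY
  req#12 t=12s: DENY
  req#13 t=13s: ALLOW
  req#14 t=13s: DENY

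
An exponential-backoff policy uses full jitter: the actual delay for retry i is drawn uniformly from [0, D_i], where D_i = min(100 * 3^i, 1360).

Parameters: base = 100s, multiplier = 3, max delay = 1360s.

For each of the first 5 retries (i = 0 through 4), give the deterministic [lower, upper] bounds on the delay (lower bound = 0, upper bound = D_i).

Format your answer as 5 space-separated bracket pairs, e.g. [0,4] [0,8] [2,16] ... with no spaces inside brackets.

Answer: [0,100] [0,300] [0,900] [0,1360] [0,1360]

Derivation:
Computing bounds per retry:
  i=0: D_i=min(100*3^0,1360)=100, bounds=[0,100]
  i=1: D_i=min(100*3^1,1360)=300, bounds=[0,300]
  i=2: D_i=min(100*3^2,1360)=900, bounds=[0,900]
  i=3: D_i=min(100*3^3,1360)=1360, bounds=[0,1360]
  i=4: D_i=min(100*3^4,1360)=1360, bounds=[0,1360]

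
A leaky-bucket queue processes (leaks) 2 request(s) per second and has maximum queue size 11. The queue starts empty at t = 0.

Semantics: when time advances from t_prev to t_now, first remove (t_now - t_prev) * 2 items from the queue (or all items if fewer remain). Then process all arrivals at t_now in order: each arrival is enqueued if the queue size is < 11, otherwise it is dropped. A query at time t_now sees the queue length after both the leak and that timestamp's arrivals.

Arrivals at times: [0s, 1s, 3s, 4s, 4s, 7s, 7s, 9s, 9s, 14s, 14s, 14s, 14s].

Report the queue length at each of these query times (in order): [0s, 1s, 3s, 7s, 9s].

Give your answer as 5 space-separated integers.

Queue lengths at query times:
  query t=0s: backlog = 1
  query t=1s: backlog = 1
  query t=3s: backlog = 1
  query t=7s: backlog = 2
  query t=9s: backlog = 2

Answer: 1 1 1 2 2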